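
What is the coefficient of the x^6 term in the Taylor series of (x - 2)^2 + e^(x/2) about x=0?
Expand to order 6: (x - 2)^2 + e^(x/2) = x^6/46080 + x^5/3840 + x^4/384 + x^3/48 + 9·x^2/8 - 7·x/2 + 5 + O(x^7).
The coefficient of x^6 is 1/46080.

Final answer: 1/46080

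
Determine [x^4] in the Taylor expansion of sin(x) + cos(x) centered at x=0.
Expand to order 4: sin(x) + cos(x) = x^4/24 - x^3/6 - x^2/2 + x + 1 + O(x^5).
The coefficient of x^4 is 1/24.

Final answer: 1/24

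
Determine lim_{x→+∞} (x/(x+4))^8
As x → +∞: x/(x+4) = 1/(1 + 4/x) → 1, and the 8th power of a limit-1 base also → 1.
Limit = 1.

Final answer: 1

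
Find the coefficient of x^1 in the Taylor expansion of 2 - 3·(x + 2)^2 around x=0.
Expand to order 1: 2 - 3·(x + 2)^2 = -12·x - 10 + O(x^2).
The coefficient of x^1 is -12.

Final answer: -12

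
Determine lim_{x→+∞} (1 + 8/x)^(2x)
As x → +∞: write (1 + 8/x)^(2x) = ((1 + 8/x)^x)^2 → (e^8)^2 = e^16.
Limit = e^(16).

Final answer: e^(16)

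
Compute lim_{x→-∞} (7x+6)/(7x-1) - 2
Evaluate the dominant behaviour as x → -∞; each term tends to a finite value or vanishes.
Limit = -1.

Final answer: -1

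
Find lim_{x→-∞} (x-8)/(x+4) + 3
Evaluate the dominant behaviour as x → -∞; each term tends to a finite value or vanishes.
Limit = 4.

Final answer: 4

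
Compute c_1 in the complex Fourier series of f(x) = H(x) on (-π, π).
Compute the real Fourier coefficients first: a_1 = 0, b_1 = 2/π.
Then c_1 = (a_1 − i·b_1)/2 = -i/π.

Final answer: -i/π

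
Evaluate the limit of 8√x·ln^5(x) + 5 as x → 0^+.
The product is a 0·∞ indeterminate form at x → 0⁺.
Rewrite the product as 8·ln^5(x) / x^(-1/2) and apply L'Hôpital, or use the standard hierarchy x^(-1/2) ≫ |ln x|^5 as x → 0⁺.
The indeterminate product → 0, so the limit = 5.

Final answer: 5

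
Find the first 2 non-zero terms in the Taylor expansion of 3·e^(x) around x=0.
3·x + 3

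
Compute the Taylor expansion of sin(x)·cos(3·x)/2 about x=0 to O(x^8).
-254·x^7/315 + 31·x^5/15 - 7·x^3/3 + x/2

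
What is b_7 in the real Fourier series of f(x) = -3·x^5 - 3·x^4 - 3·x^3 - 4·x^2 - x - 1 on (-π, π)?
b_7 = (1/π) ∫_{-π}^{π} f(x)·sin(7x) dx.
Evaluate the integral (use parity and integration by parts as needed): b_7 = -6·π^4/7 - 174·π^2/343 - 3758/16807.

Final answer: -6·π^4/7 - 174·π^2/343 - 3758/16807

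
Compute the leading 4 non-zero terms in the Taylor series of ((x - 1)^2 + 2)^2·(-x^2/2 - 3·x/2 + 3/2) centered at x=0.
-15·x^3 + 57·x^2/2 - 63·x/2 + 27/2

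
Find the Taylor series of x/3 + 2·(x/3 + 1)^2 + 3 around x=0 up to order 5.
2·x^2/9 + 5·x/3 + 5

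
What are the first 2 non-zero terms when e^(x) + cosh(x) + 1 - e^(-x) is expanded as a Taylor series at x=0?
2·x + 2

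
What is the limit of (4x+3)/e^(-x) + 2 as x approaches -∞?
The quotient is an ∞/∞ indeterminate form as x → -∞.
Compare growth rates of the dominant terms (exponentials ≫ polynomials ≫ logarithms), or apply L'Hôpital's rule; the quotient → 0.
Adding the constant: 0 + 2 = 2. Limit = 2.

Final answer: 2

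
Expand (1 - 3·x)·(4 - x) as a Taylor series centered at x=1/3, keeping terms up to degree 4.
-11·(x - 1/3) + 3·(x - 1/3)^2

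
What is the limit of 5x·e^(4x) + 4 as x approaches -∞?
The product is a 0·∞ indeterminate form at x → -∞.
Rewrite the product as 5x / e^(-4x) (an ∞/∞ form) and apply L'Hôpital, or use the standard hierarchy e^(4|x|) ≫ |x| as x → -∞.
The indeterminate product → 0, so the limit = 4.

Final answer: 4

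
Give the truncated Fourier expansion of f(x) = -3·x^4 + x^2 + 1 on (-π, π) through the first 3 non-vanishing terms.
(-148 + 24·π^2)·cos(x) + (10 - 6·π^2)·cos(2·x) - 3·π^4/5 + 1 + π^2/3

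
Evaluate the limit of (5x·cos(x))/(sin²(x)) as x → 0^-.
Both numerator and denominator → 0 as x → 0^-; this is a 0/0 indeterminate form.
Expand each to leading order near x = 0: numerator ~ 5·x, denominator ~ x^2.
The limit of the ratio is -∞.

Final answer: -∞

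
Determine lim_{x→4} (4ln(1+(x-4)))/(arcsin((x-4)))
Both numerator and denominator → 0 as x → 4; this is a 0/0 indeterminate form.
Expand each to leading order near x = 4: numerator ~ 4·(x - 4), denominator ~ (x - 4).
The limit of the ratio is 4.

Final answer: 4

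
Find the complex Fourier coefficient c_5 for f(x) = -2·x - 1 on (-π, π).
Compute the real Fourier coefficients first: a_5 = 0, b_5 = -4/5.
Then c_5 = (a_5 − i·b_5)/2 = 2·i/5.

Final answer: 2·i/5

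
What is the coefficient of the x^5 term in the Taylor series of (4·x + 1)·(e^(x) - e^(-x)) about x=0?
Expand to order 5: (4·x + 1)·(e^(x) - e^(-x)) = x^5/60 + 4·x^4/3 + x^3/3 + 8·x^2 + 2·x + O(x^6).
The coefficient of x^5 is 1/60.

Final answer: 1/60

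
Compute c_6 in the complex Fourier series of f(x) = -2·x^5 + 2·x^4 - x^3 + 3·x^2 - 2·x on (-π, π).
Compute the real Fourier coefficients first: a_6 = 7/27 + 4·π^2/9, b_6 = -π^2/27 + 109/162 + 2·π^4/3.
Then c_6 = (a_6 − i·b_6)/2 = 7/54 + 2·π^2/9 - i·π^4/3 - 109·i/324 + i·π^2/54.

Final answer: 7/54 + 2·π^2/9 - i·π^4/3 - 109·i/324 + i·π^2/54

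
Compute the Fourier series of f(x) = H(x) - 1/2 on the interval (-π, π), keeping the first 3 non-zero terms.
2·sin(x)/π + 2·sin(3·x)/(3·π) + 2·sin(5·x)/(5·π)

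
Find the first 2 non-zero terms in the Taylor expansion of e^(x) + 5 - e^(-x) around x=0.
2·x + 5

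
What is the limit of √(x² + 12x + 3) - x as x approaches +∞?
As x → +∞: multiply by the conjugate to get (12x+3)/(√(x²+12x+3)+x); the denominator ~ 2x, so the limit is 12/2 = 6.
Limit = 6.

Final answer: 6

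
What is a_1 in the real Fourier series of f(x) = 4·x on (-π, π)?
a_1 = (1/π) ∫_{-π}^{π} f(x)·cos(1x) dx.
Evaluate the integral (use parity and integration by parts as needed): a_1 = 0.

Final answer: 0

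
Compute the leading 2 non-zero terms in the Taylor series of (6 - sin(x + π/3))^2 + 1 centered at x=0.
x·(-6 + √(3)/2) + 1 + (-6 + √(3)/2)^2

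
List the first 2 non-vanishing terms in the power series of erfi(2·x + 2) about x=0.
4·x·e^(4)/√(π) + erfi(2)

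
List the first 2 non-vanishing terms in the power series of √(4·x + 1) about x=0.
2·x + 1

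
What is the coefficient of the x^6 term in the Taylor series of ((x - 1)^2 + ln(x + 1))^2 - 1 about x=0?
Expand to order 6: ((x - 1)^2 + ln(x + 1))^2 - 1 = -157·x^6/180 + 37·x^5/30 - 11·x^4/12 - x^3/3 + 2·x^2 - 2·x + O(x^7).
The coefficient of x^6 is -157/180.

Final answer: -157/180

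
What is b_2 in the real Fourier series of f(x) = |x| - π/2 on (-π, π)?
b_2 = (1/π) ∫_{-π}^{π} f(x)·sin(2x) dx.
Evaluate the integral (use parity and integration by parts as needed): b_2 = 0.

Final answer: 0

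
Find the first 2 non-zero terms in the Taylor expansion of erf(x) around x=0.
-2·x^3/(3·√(π)) + 2·x/√(π)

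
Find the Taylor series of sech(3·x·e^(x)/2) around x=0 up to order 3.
-9·x^3/4 - 9·x^2/8 + 1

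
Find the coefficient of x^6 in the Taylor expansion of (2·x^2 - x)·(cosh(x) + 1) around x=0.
Expand to order 6: (2·x^2 - x)·(cosh(x) + 1) = x^6/12 - x^5/24 + x^4 - x^3/2 + 4·x^2 - 2·x + O(x^7).
The coefficient of x^6 is 1/12.

Final answer: 1/12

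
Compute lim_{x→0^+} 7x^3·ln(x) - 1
The product is a 0·∞ indeterminate form at x → 0⁺.
Rewrite the product as 7·ln(x) / x^(-3) and apply L'Hôpital, or use the standard hierarchy x^(-3) ≫ |ln x| as x → 0⁺.
The indeterminate product → 0, so the limit = -1.

Final answer: -1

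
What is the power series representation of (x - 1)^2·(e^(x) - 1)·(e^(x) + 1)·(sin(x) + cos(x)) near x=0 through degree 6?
8·x^6/15 + 61·x^5/60 - 11·x^3/3 + 2·x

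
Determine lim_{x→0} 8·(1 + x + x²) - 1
Direct substitution at x = 0 gives 7.

Final answer: 7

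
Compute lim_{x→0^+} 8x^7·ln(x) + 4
The product is a 0·∞ indeterminate form at x → 0⁺.
Rewrite the product as 8·ln(x) / x^(-7) and apply L'Hôpital, or use the standard hierarchy x^(-7) ≫ |ln x| as x → 0⁺.
The indeterminate product → 0, so the limit = 4.

Final answer: 4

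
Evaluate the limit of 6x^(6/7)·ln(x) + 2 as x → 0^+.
The product is a 0·∞ indeterminate form at x → 0⁺.
Rewrite the product as 6·ln(x) / x^(-6/7) and apply L'Hôpital, or use the standard hierarchy x^(-6/7) ≫ |ln x| as x → 0⁺.
The indeterminate product → 0, so the limit = 2.

Final answer: 2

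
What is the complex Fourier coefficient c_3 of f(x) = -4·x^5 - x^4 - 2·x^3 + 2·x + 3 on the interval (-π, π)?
Compute the real Fourier coefficients first: a_3 = -16/27 + 8·π^2/9, b_3 = -8·π^4/3 - 140/81 + 124·π^2/27.
Then c_3 = (a_3 − i·b_3)/2 = -8/27 + 4·π^2/9 - 62·i·π^2/27 + 70·i/81 + 4·i·π^4/3.

Final answer: -8/27 + 4·π^2/9 - 62·i·π^2/27 + 70·i/81 + 4·i·π^4/3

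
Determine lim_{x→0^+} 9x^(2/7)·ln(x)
This is a 0·∞ indeterminate form at x → 0⁺.
Rewrite the product as 9·ln(x) / x^(-2/7) and apply L'Hôpital, or use the standard hierarchy x^(-2/7) ≫ |ln x| as x → 0⁺.
The indeterminate product → 0, so the limit = 0.

Final answer: 0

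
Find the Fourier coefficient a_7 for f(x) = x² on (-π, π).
a_7 = (1/π) ∫_{-π}^{π} f(x)·cos(7x) dx.
Evaluate the integral (use parity and integration by parts as needed): a_7 = -4/49.

Final answer: -4/49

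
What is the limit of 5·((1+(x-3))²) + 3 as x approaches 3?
Direct substitution at x = 3 gives 8.

Final answer: 8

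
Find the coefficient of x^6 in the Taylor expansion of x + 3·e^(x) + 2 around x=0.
Expand to order 6: x + 3·e^(x) + 2 = x^6/240 + x^5/40 + x^4/8 + x^3/2 + 3·x^2/2 + 4·x + 5 + O(x^7).
The coefficient of x^6 is 1/240.

Final answer: 1/240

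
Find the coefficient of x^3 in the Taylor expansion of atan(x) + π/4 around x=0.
Expand to order 3: atan(x) + π/4 = -x^3/3 + x + π/4 + O(x^4).
The coefficient of x^3 is -1/3.

Final answer: -1/3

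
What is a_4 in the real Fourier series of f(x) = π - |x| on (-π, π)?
a_4 = (1/π) ∫_{-π}^{π} f(x)·cos(4x) dx.
Evaluate the integral (use parity and integration by parts as needed): a_4 = 0.

Final answer: 0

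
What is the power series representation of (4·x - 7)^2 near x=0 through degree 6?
16·x^2 - 56·x + 49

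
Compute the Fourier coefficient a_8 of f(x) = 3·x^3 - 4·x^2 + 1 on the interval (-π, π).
a_8 = (1/π) ∫_{-π}^{π} f(x)·cos(8x) dx.
Evaluate the integral (use parity and integration by parts as needed): a_8 = -1/4.

Final answer: -1/4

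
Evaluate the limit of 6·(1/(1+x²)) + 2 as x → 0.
Direct substitution at x = 0 gives 8.

Final answer: 8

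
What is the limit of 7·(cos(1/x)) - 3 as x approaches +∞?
Evaluate the dominant behaviour as x → +∞; each term tends to a finite value or vanishes.
Limit = 4.

Final answer: 4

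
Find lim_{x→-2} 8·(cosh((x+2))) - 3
Direct substitution at x = -2 gives 5.

Final answer: 5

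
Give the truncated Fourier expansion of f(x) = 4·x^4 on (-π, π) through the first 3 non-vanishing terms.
(192 - 32·π^2)·cos(x) + (-12 + 8·π^2)·cos(2·x) + 4·π^4/5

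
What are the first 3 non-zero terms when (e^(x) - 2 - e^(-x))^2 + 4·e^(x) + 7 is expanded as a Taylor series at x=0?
6·x^2 - 4·x + 15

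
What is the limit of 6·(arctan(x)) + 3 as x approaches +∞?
Evaluate the dominant behaviour as x → +∞; each term tends to a finite value or vanishes.
Limit = 3 + 3·π.

Final answer: 3 + 3·π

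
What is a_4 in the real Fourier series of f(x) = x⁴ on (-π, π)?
a_4 = (1/π) ∫_{-π}^{π} f(x)·cos(4x) dx.
Evaluate the integral (use parity and integration by parts as needed): a_4 = -3/16 + π^2/2.

Final answer: -3/16 + π^2/2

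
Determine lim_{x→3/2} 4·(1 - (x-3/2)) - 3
Direct substitution at x = 3/2 gives 1.

Final answer: 1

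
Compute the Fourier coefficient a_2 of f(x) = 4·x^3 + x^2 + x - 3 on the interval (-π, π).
a_2 = (1/π) ∫_{-π}^{π} f(x)·cos(2x) dx.
Evaluate the integral (use parity and integration by parts as needed): a_2 = 1.

Final answer: 1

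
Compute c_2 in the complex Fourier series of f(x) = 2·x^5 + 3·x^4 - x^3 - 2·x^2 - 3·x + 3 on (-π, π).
Compute the real Fourier coefficients first: a_2 = -11 + 6·π^2, b_2 = -2·π^4 - 27/2 + 11·π^2.
Then c_2 = (a_2 − i·b_2)/2 = -11/2 + 3·π^2 - 11·i·π^2/2 + 27·i/4 + i·π^4.

Final answer: -11/2 + 3·π^2 - 11·i·π^2/2 + 27·i/4 + i·π^4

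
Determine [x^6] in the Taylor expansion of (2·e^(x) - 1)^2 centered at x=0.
Expand to order 6: (2·e^(x) - 1)^2 = 7·x^6/20 + 31·x^5/30 + 5·x^4/2 + 14·x^3/3 + 6·x^2 + 4·x + 1 + O(x^7).
The coefficient of x^6 is 7/20.

Final answer: 7/20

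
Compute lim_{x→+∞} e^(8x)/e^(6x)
This is an ∞/∞ indeterminate form as x → +∞.
Rewrite e^(8x)/e^(6x) = e^((8−6)x) = e^(2x); the exponent coefficient is 2 > 0 so e^(2x) → ∞.
Limit = ∞.

Final answer: ∞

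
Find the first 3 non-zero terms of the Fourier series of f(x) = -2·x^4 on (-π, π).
(-96 + 16·π^2)·cos(x) + (6 - 4·π^2)·cos(2·x) - 2·π^4/5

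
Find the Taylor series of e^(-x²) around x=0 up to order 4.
x^4/2 - x^2 + 1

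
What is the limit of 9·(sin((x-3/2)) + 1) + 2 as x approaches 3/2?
Direct substitution at x = 3/2 gives 11.

Final answer: 11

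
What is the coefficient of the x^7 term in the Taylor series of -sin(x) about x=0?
Expand to order 7: -sin(x) = x^7/5040 - x^5/120 + x^3/6 - x + O(x^8).
The coefficient of x^7 is 1/5040.

Final answer: 1/5040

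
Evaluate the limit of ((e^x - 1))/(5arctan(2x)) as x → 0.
Both numerator and denominator → 0 as x → 0; this is a 0/0 indeterminate form.
Expand each to leading order near x = 0: numerator ~ x, denominator ~ 10·x.
The limit of the ratio is 1/10.

Final answer: 1/10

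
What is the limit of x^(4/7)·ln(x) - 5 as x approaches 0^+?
The product is a 0·∞ indeterminate form at x → 0⁺.
Rewrite the product as ln(x) / x^(-4/7) and apply L'Hôpital, or use the standard hierarchy x^(-4/7) ≫ |ln x| as x → 0⁺.
The indeterminate product → 0, so the limit = -5.

Final answer: -5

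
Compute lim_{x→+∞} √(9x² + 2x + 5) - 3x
As x → +∞: multiply by the conjugate to get (2x+5)/(√(9x²+2x+5)+3x); the denominator ~ 6x, so the limit is 2/6 = 1/3.
Limit = 1/3.

Final answer: 1/3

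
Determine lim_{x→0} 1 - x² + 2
Direct substitution at x = 0 gives 3.

Final answer: 3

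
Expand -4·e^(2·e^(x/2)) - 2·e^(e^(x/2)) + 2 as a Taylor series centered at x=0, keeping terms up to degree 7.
x^7·(-2369·e^(2)/26880 - 877·e/322560) + x^6·(-27·e^(2)/128 - 203·e/23040) + x^5·(-227·e^(2)/480 - 13·e/480) + x^4·(-47·e^(2)/48 - 5·e/64) + x^3·(-11·e^(2)/6 - 5·e/24) + x^2·(-3·e^(2) - e/2) + x·(-4·e^(2) - e) - 4·e^(2) - 2·e + 2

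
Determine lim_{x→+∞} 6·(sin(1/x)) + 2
Evaluate the dominant behaviour as x → +∞; each term tends to a finite value or vanishes.
Limit = 2.

Final answer: 2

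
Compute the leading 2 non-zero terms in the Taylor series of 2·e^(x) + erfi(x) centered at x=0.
x·(2/√(π) + 2) + 2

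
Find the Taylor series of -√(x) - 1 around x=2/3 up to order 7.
-1 - √(6)/3 - √(6)·(x - 2/3)/4 + 3·√(6)·(x - 2/3)^2/32 - 9·√(6)·(x - 2/3)^3/128 + 135·√(6)·(x - 2/3)^4/2048 - 567·√(6)·(x - 2/3)^5/8192 + 5103·√(6)·(x - 2/3)^6/65536 - 24057·√(6)·(x - 2/3)^7/262144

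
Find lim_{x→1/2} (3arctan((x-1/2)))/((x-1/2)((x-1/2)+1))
Both numerator and denominator → 0 as x → 1/2; this is a 0/0 indeterminate form.
Expand each to leading order near x = 1/2: numerator ~ 3·(x - 1/2), denominator ~ (x - 1/2).
The limit of the ratio is 3.

Final answer: 3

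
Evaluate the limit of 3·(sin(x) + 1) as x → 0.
Direct substitution at x = 0 gives 3.

Final answer: 3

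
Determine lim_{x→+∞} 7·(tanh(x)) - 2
Evaluate the dominant behaviour as x → +∞; each term tends to a finite value or vanishes.
Limit = 5.

Final answer: 5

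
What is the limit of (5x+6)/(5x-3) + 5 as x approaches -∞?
Evaluate the dominant behaviour as x → -∞; each term tends to a finite value or vanishes.
Limit = 6.

Final answer: 6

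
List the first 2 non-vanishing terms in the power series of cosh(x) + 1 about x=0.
x^2/2 + 2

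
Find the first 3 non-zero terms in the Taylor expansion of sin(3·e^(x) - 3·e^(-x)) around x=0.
937·x^5/20 - 35·x^3 + 6·x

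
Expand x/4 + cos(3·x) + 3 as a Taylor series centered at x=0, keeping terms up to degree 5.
27·x^4/8 - 9·x^2/2 + x/4 + 4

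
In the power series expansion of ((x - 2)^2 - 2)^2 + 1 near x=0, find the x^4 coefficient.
Expand to order 4: ((x - 2)^2 - 2)^2 + 1 = x^4 - 8·x^3 + 20·x^2 - 16·x + 5 + O(x^5).
The coefficient of x^4 is 1.

Final answer: 1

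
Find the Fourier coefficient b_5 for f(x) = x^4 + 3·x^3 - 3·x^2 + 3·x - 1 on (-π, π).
b_5 = (1/π) ∫_{-π}^{π} f(x)·sin(5x) dx.
Evaluate the integral (use parity and integration by parts as needed): b_5 = 114/125 + 6·π^2/5.

Final answer: 114/125 + 6·π^2/5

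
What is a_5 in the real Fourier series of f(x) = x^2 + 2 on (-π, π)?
a_5 = (1/π) ∫_{-π}^{π} f(x)·cos(5x) dx.
Evaluate the integral (use parity and integration by parts as needed): a_5 = -4/25.

Final answer: -4/25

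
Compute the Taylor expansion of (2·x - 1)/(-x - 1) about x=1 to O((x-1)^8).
-1/2 - 3·(x - 1)/4 + 3·(x - 1)^2/8 - 3·(x - 1)^3/16 + 3·(x - 1)^4/32 - 3·(x - 1)^5/64 + 3·(x - 1)^6/128 - 3·(x - 1)^7/256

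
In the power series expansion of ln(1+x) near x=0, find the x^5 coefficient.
Expand to order 5: ln(1+x) = x^5/5 - x^4/4 + x^3/3 - x^2/2 + x + O(x^6).
The coefficient of x^5 is 1/5.

Final answer: 1/5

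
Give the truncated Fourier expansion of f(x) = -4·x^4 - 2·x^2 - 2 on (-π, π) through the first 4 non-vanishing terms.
(-184 + 32·π^2)·cos(x) + (10 - 8·π^2)·cos(2·x) + (-40/27 + 32·π^2/9)·cos(3·x) - 4·π^4/5 - 2·π^2/3 - 2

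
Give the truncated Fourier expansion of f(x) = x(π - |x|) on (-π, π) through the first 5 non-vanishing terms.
8·sin(x)/π + 8·sin(3·x)/(27·π) + 8·sin(5·x)/(125·π) + 8·sin(7·x)/(343·π) + 8·sin(9·x)/(729·π)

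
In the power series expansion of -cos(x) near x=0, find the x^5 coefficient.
Expand to order 5: -cos(x) = -x^4/24 + x^2/2 - 1 + O(x^6).
The coefficient of x^5 is 0.

Final answer: 0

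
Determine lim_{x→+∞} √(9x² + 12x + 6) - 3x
As x → +∞: multiply by the conjugate to get (12x+6)/(√(9x²+12x+6)+3x); the denominator ~ 6x, so the limit is 12/6 = 2.
Limit = 2.

Final answer: 2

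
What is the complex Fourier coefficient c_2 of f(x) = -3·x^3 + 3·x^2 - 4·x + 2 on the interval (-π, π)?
Compute the real Fourier coefficients first: a_2 = 3, b_2 = -1/2 + 3·π^2.
Then c_2 = (a_2 − i·b_2)/2 = 3/2 - 3·i·π^2/2 + i/4.

Final answer: 3/2 - 3·i·π^2/2 + i/4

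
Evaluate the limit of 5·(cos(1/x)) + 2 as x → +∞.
Evaluate the dominant behaviour as x → +∞; each term tends to a finite value or vanishes.
Limit = 7.

Final answer: 7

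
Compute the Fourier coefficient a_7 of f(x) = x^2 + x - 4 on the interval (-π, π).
a_7 = (1/π) ∫_{-π}^{π} f(x)·cos(7x) dx.
Evaluate the integral (use parity and integration by parts as needed): a_7 = -4/49.

Final answer: -4/49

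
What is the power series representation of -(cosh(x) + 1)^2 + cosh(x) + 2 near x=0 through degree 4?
-3·x^4/8 - 3·x^2/2 - 1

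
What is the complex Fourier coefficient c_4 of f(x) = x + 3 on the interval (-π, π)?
Compute the real Fourier coefficients first: a_4 = 0, b_4 = -1/2.
Then c_4 = (a_4 − i·b_4)/2 = i/4.

Final answer: i/4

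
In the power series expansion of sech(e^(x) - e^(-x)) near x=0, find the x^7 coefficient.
Expand to order 7: sech(e^(x) - e^(-x)) = -148·x^6/45 + 8·x^4/3 - 2·x^2 + 1 + O(x^8).
The coefficient of x^7 is 0.

Final answer: 0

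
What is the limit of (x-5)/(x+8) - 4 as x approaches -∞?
Evaluate the dominant behaviour as x → -∞; each term tends to a finite value or vanishes.
Limit = -3.

Final answer: -3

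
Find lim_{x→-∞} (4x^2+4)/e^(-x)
This is an ∞/∞ indeterminate form as x → -∞.
Compare growth rates of the dominant terms (exponentials ≫ polynomials ≫ logarithms), or apply L'Hôpital's rule; the quotient → 0.
Limit = 0.

Final answer: 0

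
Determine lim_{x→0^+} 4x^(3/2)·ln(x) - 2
The product is a 0·∞ indeterminate form at x → 0⁺.
Rewrite the product as 4·ln(x) / x^(-3/2) and apply L'Hôpital, or use the standard hierarchy x^(-3/2) ≫ |ln x| as x → 0⁺.
The indeterminate product → 0, so the limit = -2.

Final answer: -2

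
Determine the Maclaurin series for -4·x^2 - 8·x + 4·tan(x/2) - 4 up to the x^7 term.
17·x^7/10080 + x^5/60 + x^3/6 - 4·x^2 - 6·x - 4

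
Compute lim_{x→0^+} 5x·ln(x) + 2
The product is a 0·∞ indeterminate form at x → 0⁺.
Rewrite the product as 5·ln(x) / x^(-1) and apply L'Hôpital, or use the standard hierarchy x^(-1) ≫ |ln x| as x → 0⁺.
The indeterminate product → 0, so the limit = 2.

Final answer: 2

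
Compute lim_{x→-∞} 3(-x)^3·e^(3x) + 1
The product is a 0·∞ indeterminate form at x → -∞.
Rewrite the product as 3(-x)^3 / e^(-3x) (an ∞/∞ form) and apply L'Hôpital, or use the standard hierarchy e^(3|x|) ≫ |(-x)^3| as x → -∞.
The indeterminate product → 0, so the limit = 1.

Final answer: 1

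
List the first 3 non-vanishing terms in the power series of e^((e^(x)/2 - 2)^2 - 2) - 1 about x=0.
5·x^2·e^(1/4)/8 - 3·x·e^(1/4)/2 - 1 + e^(1/4)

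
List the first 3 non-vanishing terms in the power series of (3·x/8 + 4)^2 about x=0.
9·x^2/64 + 3·x + 16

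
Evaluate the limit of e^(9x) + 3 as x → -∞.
Evaluate the dominant behaviour as x → -∞; each term tends to a finite value or vanishes.
Limit = 3.

Final answer: 3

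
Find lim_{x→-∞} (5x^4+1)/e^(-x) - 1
The quotient is an ∞/∞ indeterminate form as x → -∞.
Compare growth rates of the dominant terms (exponentials ≫ polynomials ≫ logarithms), or apply L'Hôpital's rule; the quotient → 0.
Adding the constant: 0 - 1 = -1. Limit = -1.

Final answer: -1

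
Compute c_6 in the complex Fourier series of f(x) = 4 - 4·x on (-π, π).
Compute the real Fourier coefficients first: a_6 = 0, b_6 = 4/3.
Then c_6 = (a_6 − i·b_6)/2 = -2·i/3.

Final answer: -2·i/3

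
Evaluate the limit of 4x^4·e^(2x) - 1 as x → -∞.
The product is a 0·∞ indeterminate form at x → -∞.
Rewrite the product as 4x^4 / e^(-2x) (an ∞/∞ form) and apply L'Hôpital, or use the standard hierarchy e^(2|x|) ≫ |x^4| as x → -∞.
The indeterminate product → 0, so the limit = -1.

Final answer: -1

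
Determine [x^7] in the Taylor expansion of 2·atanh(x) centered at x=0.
Expand to order 7: 2·atanh(x) = 2·x^7/7 + 2·x^5/5 + 2·x^3/3 + 2·x + O(x^8).
The coefficient of x^7 is 2/7.

Final answer: 2/7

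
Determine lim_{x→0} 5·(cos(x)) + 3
Direct substitution at x = 0 gives 8.

Final answer: 8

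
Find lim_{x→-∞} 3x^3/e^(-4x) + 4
The quotient is an ∞/∞ indeterminate form as x → -∞.
Compare growth rates of the dominant terms (exponentials ≫ polynomials ≫ logarithms), or apply L'Hôpital's rule; the quotient → 0.
Adding the constant: 0 + 4 = 4. Limit = 4.

Final answer: 4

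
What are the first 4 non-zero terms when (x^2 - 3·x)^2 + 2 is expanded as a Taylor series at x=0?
x^4 - 6·x^3 + 9·x^2 + 2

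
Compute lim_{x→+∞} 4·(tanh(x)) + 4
Evaluate the dominant behaviour as x → +∞; each term tends to a finite value or vanishes.
Limit = 8.

Final answer: 8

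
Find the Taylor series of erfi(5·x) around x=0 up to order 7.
78125·x^7/(21·√(π)) + 625·x^5/√(π) + 250·x^3/(3·√(π)) + 10·x/√(π)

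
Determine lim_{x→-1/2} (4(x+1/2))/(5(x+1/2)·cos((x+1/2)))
Both numerator and denominator → 0 as x → -1/2; this is a 0/0 indeterminate form.
Expand each to leading order near x = -1/2: numerator ~ 4·(x + 1/2), denominator ~ 5·(x + 1/2).
The limit of the ratio is 4/5.

Final answer: 4/5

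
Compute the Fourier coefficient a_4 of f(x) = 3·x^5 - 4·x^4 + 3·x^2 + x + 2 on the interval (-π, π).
a_4 = (1/π) ∫_{-π}^{π} f(x)·cos(4x) dx.
Evaluate the integral (use parity and integration by parts as needed): a_4 = 3/2 - 2·π^2.

Final answer: 3/2 - 2·π^2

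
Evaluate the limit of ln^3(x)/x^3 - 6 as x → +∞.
The quotient is an ∞/∞ indeterminate form as x → +∞.
The polynomial denominator x^3 dominates the logarithmic numerator (any positive power of x ≫ ln^3(x) as x → ∞), so the quotient → 0.
Adding the constant: 0 - 6 = -6. Limit = -6.

Final answer: -6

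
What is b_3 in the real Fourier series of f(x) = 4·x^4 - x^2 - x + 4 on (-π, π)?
b_3 = (1/π) ∫_{-π}^{π} f(x)·sin(3x) dx.
Evaluate the integral (use parity and integration by parts as needed): b_3 = -2/3.

Final answer: -2/3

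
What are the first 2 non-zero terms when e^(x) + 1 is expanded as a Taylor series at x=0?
x + 2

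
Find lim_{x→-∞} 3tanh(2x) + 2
Evaluate the dominant behaviour as x → -∞; each term tends to a finite value or vanishes.
Limit = -1.

Final answer: -1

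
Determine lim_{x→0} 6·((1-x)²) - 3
Direct substitution at x = 0 gives 3.

Final answer: 3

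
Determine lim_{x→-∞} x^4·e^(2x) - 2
The product is a 0·∞ indeterminate form at x → -∞.
Rewrite the product as x^4 / e^(-2x) (an ∞/∞ form) and apply L'Hôpital, or use the standard hierarchy e^(2|x|) ≫ |x^4| as x → -∞.
The indeterminate product → 0, so the limit = -2.

Final answer: -2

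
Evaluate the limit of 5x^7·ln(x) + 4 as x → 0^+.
The product is a 0·∞ indeterminate form at x → 0⁺.
Rewrite the product as 5·ln(x) / x^(-7) and apply L'Hôpital, or use the standard hierarchy x^(-7) ≫ |ln x| as x → 0⁺.
The indeterminate product → 0, so the limit = 4.

Final answer: 4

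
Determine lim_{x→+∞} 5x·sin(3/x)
As x → +∞: let u = 3/x → 0⁺; then 5·x·sin(3/x) = 5·3·sin(u)/u → 5·3·1 = 15.
Limit = 15.

Final answer: 15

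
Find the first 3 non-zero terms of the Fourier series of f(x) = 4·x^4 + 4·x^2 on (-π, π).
(176 - 32·π^2)·cos(x) + (-8 + 8·π^2)·cos(2·x) + 4·π^2/3 + 4·π^4/5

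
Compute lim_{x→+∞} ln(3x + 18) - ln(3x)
This is an ∞ − ∞ indeterminate form.
Combine the logarithms: ln(3x+18) − ln(3x) = ln((3x+18)/(3x)) = ln(1 + 18/(3x)) → ln(1) = 0.
Limit = 0.

Final answer: 0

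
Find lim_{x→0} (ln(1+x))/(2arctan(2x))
Both numerator and denominator → 0 as x → 0; this is a 0/0 indeterminate form.
Expand each to leading order near x = 0: numerator ~ x, denominator ~ 4·x.
The limit of the ratio is 1/4.

Final answer: 1/4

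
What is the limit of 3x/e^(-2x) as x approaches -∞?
This is an ∞/∞ indeterminate form as x → -∞.
Compare growth rates of the dominant terms (exponentials ≫ polynomials ≫ logarithms), or apply L'Hôpital's rule; the quotient → 0.
Limit = 0.

Final answer: 0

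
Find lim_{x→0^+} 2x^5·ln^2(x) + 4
The product is a 0·∞ indeterminate form at x → 0⁺.
Rewrite the product as 2·ln^2(x) / x^(-5) and apply L'Hôpital, or use the standard hierarchy x^(-5) ≫ |ln x|^2 as x → 0⁺.
The indeterminate product → 0, so the limit = 4.

Final answer: 4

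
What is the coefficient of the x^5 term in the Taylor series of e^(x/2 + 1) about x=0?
Expand to order 5: e^(x/2 + 1) = e·x^5/3840 + e·x^4/384 + e·x^3/48 + e·x^2/8 + e·x/2 + e + O(x^6).
The coefficient of x^5 is e/3840.

Final answer: e/3840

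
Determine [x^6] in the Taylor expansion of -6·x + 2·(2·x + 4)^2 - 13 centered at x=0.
Expand to order 6: -6·x + 2·(2·x + 4)^2 - 13 = 8·x^2 + 26·x + 19 + O(x^7).
The coefficient of x^6 is 0.

Final answer: 0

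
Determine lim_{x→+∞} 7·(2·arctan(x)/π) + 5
Evaluate the dominant behaviour as x → +∞; each term tends to a finite value or vanishes.
Limit = 12.

Final answer: 12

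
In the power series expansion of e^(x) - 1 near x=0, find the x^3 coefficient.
Expand to order 3: e^(x) - 1 = x^3/6 + x^2/2 + x + O(x^4).
The coefficient of x^3 is 1/6.

Final answer: 1/6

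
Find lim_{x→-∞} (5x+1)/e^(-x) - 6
The quotient is an ∞/∞ indeterminate form as x → -∞.
Compare growth rates of the dominant terms (exponentials ≫ polynomials ≫ logarithms), or apply L'Hôpital's rule; the quotient → 0.
Adding the constant: 0 - 6 = -6. Limit = -6.

Final answer: -6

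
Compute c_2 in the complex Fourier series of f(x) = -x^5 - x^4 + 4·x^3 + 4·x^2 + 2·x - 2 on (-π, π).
Compute the real Fourier coefficients first: a_2 = 7 - 2·π^2, b_2 = -9·π^2 + 23/2 + π^4.
Then c_2 = (a_2 − i·b_2)/2 = -π^2 + 7/2 - i·π^4/2 - 23·i/4 + 9·i·π^2/2.

Final answer: -π^2 + 7/2 - i·π^4/2 - 23·i/4 + 9·i·π^2/2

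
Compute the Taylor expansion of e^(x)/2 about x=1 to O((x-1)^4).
e/2 + e·(x - 1)/2 + e·(x - 1)^2/4 + e·(x - 1)^3/12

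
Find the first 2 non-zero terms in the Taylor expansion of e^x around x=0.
x + 1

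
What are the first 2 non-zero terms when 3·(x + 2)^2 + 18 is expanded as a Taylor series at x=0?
12·x + 30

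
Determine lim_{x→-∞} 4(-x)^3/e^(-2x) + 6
The quotient is an ∞/∞ indeterminate form as x → -∞.
Compare growth rates of the dominant terms (exponentials ≫ polynomials ≫ logarithms), or apply L'Hôpital's rule; the quotient → 0.
Adding the constant: 0 + 6 = 6. Limit = 6.

Final answer: 6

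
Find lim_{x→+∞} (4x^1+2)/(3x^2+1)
This is an ∞/∞ indeterminate form as x → +∞.
Divide numerator and denominator by x^2 and let the lower-order terms vanish; the numerator's degree 1 is below the denominator's degree 2, so the quotient → 0.
Limit = 0.

Final answer: 0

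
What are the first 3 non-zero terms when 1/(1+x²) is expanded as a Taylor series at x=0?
x^4 - x^2 + 1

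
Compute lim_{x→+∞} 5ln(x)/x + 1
The quotient is an ∞/∞ indeterminate form as x → +∞.
The polynomial denominator x dominates the logarithmic numerator (any positive power of x ≫ ln(x) as x → ∞), so the quotient → 0.
Adding the constant: 0 + 1 = 1. Limit = 1.

Final answer: 1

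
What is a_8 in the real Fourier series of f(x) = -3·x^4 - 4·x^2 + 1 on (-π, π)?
a_8 = (1/π) ∫_{-π}^{π} f(x)·cos(8x) dx.
Evaluate the integral (use parity and integration by parts as needed): a_8 = -3·π^2/8 - 55/256.

Final answer: -3·π^2/8 - 55/256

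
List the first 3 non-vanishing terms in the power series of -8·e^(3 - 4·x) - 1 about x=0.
-64·x^2·e^(3) + 32·x·e^(3) - 8·e^(3) - 1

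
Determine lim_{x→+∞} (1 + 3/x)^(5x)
As x → +∞: write (1 + 3/x)^(5x) = ((1 + 3/x)^x)^5 → (e^3)^5 = e^15.
Limit = e^(15).

Final answer: e^(15)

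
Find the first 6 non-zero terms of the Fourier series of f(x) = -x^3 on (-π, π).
(12 - 2·π^2)·sin(x) + (-3/2 + π^2)·sin(2·x) + (4/9 - 2·π^2/3)·sin(3·x) + (-3/16 + π^2/2)·sin(4·x) + (12/125 - 2·π^2/5)·sin(5·x) + (-1/18 + π^2/3)·sin(6·x)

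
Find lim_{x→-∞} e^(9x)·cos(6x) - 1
Evaluate the dominant behaviour as x → -∞; each term tends to a finite value or vanishes.
Limit = -1.

Final answer: -1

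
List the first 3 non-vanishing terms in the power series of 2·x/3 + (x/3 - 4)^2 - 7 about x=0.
x^2/9 - 2·x + 9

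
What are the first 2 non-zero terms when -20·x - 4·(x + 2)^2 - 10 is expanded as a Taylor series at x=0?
-36·x - 26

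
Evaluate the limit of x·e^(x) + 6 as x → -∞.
The product is a 0·∞ indeterminate form at x → -∞.
Rewrite the product as x / e^(-x) (an ∞/∞ form) and apply L'Hôpital, or use the standard hierarchy e^(|x|) ≫ |x| as x → -∞.
The indeterminate product → 0, so the limit = 6.

Final answer: 6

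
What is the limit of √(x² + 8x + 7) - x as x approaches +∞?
This is an ∞ − ∞ indeterminate form.
Multiply and divide by the conjugate √(x²+8x + 7) + x; the x² terms cancel, leaving (8x + 7)/(√(x²+8x + 7)+x) → 8/2 = 4.
Limit = 4.

Final answer: 4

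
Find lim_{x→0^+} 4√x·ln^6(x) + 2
The product is a 0·∞ indeterminate form at x → 0⁺.
Rewrite the product as 4·ln^6(x) / x^(-1/2) and apply L'Hôpital, or use the standard hierarchy x^(-1/2) ≫ |ln x|^6 as x → 0⁺.
The indeterminate product → 0, so the limit = 2.

Final answer: 2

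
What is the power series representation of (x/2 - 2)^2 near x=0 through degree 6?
x^2/4 - 2·x + 4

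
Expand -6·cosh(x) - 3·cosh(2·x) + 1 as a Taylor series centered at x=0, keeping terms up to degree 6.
-11·x^6/40 - 9·x^4/4 - 9·x^2 - 8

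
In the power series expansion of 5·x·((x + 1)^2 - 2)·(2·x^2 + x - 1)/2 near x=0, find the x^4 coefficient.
Expand to order 4: 5·x·((x + 1)^2 - 2)·(2·x^2 + x - 1)/2 = 25·x^4/2 - 5·x^3/2 - 15·x^2/2 + 5·x/2 + O(x^5).
The coefficient of x^4 is 25/2.

Final answer: 25/2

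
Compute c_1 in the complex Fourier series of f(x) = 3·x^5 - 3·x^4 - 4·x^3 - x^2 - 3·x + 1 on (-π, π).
Compute the real Fourier coefficients first: a_1 = -140 + 24·π^2, b_1 = -128·π^2 + 6·π^4 + 762.
Then c_1 = (a_1 − i·b_1)/2 = -70 + 12·π^2 - 381·i - 3·i·π^4 + 64·i·π^2.

Final answer: -70 + 12·π^2 - 381·i - 3·i·π^4 + 64·i·π^2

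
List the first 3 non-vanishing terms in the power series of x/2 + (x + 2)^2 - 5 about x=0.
x^2 + 9·x/2 - 1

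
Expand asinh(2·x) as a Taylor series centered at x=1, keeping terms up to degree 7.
asinh(2) + 2·√(5)·(x - 1)/5 - 4·√(5)·(x - 1)^2/25 + 28·√(5)·(x - 1)^3/375 - 4·√(5)·(x - 1)^4/125 + 28·√(5)·(x - 1)^5/3125 + 136·√(5)·(x - 1)^6/46875 - 4328·√(5)·(x - 1)^7/546875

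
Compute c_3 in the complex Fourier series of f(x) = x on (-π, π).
Compute the real Fourier coefficients first: a_3 = 0, b_3 = 2/3.
Then c_3 = (a_3 − i·b_3)/2 = -i/3.

Final answer: -i/3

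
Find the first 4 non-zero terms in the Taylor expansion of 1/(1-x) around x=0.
x^3 + x^2 + x + 1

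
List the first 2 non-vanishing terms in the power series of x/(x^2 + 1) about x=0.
-x^3 + x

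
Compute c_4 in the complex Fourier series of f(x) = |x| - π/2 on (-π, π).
Compute the real Fourier coefficients first: a_4 = 0, b_4 = 0.
Then c_4 = (a_4 − i·b_4)/2 = 0.

Final answer: 0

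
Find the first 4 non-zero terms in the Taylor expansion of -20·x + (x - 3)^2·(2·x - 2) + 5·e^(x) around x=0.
17·x^3/6 - 23·x^2/2 + 15·x - 13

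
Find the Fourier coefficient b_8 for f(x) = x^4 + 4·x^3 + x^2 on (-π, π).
b_8 = (1/π) ∫_{-π}^{π} f(x)·sin(8x) dx.
Evaluate the integral (use parity and integration by parts as needed): b_8 = 3/32 - π^2.

Final answer: 3/32 - π^2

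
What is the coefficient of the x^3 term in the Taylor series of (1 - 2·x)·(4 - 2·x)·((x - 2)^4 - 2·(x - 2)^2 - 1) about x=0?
Expand to order 3: (1 - 2·x)·(4 - 2·x)·((x - 2)^4 - 2·(x - 2)^2 - 1) = -348·x^3 + 356·x^2 - 166·x + 28 + O(x^4).
The coefficient of x^3 is -348.

Final answer: -348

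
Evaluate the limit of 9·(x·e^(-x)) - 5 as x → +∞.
Evaluate the dominant behaviour as x → +∞; each term tends to a finite value or vanishes.
Limit = -5.

Final answer: -5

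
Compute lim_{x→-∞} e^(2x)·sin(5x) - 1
Evaluate the dominant behaviour as x → -∞; each term tends to a finite value or vanishes.
Limit = -1.

Final answer: -1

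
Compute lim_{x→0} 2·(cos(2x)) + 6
Direct substitution at x = 0 gives 8.

Final answer: 8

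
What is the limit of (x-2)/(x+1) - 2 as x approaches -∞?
Evaluate the dominant behaviour as x → -∞; each term tends to a finite value or vanishes.
Limit = -1.

Final answer: -1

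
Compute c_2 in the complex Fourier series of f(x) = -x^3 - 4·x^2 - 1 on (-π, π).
Compute the real Fourier coefficients first: a_2 = -4, b_2 = -3/2 + π^2.
Then c_2 = (a_2 − i·b_2)/2 = -2 - i·π^2/2 + 3·i/4.

Final answer: -2 - i·π^2/2 + 3·i/4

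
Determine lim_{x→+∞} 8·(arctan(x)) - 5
Evaluate the dominant behaviour as x → +∞; each term tends to a finite value or vanishes.
Limit = -5 + 4·π.

Final answer: -5 + 4·π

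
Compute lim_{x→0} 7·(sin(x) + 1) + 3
Direct substitution at x = 0 gives 10.

Final answer: 10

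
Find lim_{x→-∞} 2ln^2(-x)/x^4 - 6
The quotient is an ∞/∞ indeterminate form as x → -∞.
Compare growth rates of the dominant terms (exponentials ≫ polynomials ≫ logarithms), or apply L'Hôpital's rule; the quotient → 0.
Adding the constant: 0 - 6 = -6. Limit = -6.

Final answer: -6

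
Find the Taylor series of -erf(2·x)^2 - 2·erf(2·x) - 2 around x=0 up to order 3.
32·x^3/(3·√(π)) - 16·x^2/π - 8·x/√(π) - 2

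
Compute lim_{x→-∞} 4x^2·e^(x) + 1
The product is a 0·∞ indeterminate form at x → -∞.
Rewrite the product as 4x^2 / e^(-x) (an ∞/∞ form) and apply L'Hôpital, or use the standard hierarchy e^(|x|) ≫ |x^2| as x → -∞.
The indeterminate product → 0, so the limit = 1.

Final answer: 1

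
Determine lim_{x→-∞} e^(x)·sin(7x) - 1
Evaluate the dominant behaviour as x → -∞; each term tends to a finite value or vanishes.
Limit = -1.

Final answer: -1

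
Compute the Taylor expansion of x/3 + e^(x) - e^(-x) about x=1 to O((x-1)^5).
(-3 + e + 3·e^(2))·e^(-1)/3 + (e + 3 + 3·e^(2))·e^(-1)·(x - 1)/3 + (-1 + e^(2))·e^(-1)·(x - 1)^2/2 + (1 + e^(2))·e^(-1)·(x - 1)^3/6 + (-1 + e^(2))·e^(-1)·(x - 1)^4/24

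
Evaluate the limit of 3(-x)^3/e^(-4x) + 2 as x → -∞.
The quotient is an ∞/∞ indeterminate form as x → -∞.
Compare growth rates of the dominant terms (exponentials ≫ polynomials ≫ logarithms), or apply L'Hôpital's rule; the quotient → 0.
Adding the constant: 0 + 2 = 2. Limit = 2.

Final answer: 2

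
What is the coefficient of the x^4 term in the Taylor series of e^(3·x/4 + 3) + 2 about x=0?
Expand to order 4: e^(3·x/4 + 3) + 2 = 27·x^4·e^(3)/2048 + 9·x^3·e^(3)/128 + 9·x^2·e^(3)/32 + 3·x·e^(3)/4 + 2 + e^(3) + O(x^5).
The coefficient of x^4 is 27·e^(3)/2048.

Final answer: 27·e^(3)/2048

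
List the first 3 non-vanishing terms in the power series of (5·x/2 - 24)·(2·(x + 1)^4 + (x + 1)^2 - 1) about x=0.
-287·x^2 - 235·x - 48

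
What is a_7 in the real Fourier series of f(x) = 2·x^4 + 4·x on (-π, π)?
a_7 = (1/π) ∫_{-π}^{π} f(x)·cos(7x) dx.
Evaluate the integral (use parity and integration by parts as needed): a_7 = 96/2401 - 16·π^2/49.

Final answer: 96/2401 - 16·π^2/49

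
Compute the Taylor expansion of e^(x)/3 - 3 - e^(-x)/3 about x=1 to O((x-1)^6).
(-9·e - 1 + e^(2))·e^(-1)/3 + (1 + e^(2))·e^(-1)·(x - 1)/3 + (-1 + e^(2))·e^(-1)·(x - 1)^2/6 + (1 + e^(2))·e^(-1)·(x - 1)^3/18 + (-1 + e^(2))·e^(-1)·(x - 1)^4/72 + (1 + e^(2))·e^(-1)·(x - 1)^5/360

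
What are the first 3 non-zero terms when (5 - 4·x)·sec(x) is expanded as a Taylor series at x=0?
5·x^2/2 - 4·x + 5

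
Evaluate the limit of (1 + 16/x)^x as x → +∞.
As x → +∞: this is the defining limit (1 + 16/x)^x → e^16.
Limit = e^(16).

Final answer: e^(16)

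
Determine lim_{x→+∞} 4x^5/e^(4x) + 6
The quotient is an ∞/∞ indeterminate form as x → +∞.
The exponential denominator e^(4x) dominates the polynomial numerator (e^x ≫ x^5 as x → ∞), so the quotient → 0.
Adding the constant: 0 + 6 = 6. Limit = 6.

Final answer: 6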